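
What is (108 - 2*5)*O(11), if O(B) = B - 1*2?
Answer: 882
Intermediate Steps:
O(B) = -2 + B (O(B) = B - 2 = -2 + B)
(108 - 2*5)*O(11) = (108 - 2*5)*(-2 + 11) = (108 - 10)*9 = 98*9 = 882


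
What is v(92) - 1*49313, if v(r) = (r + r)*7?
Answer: -48025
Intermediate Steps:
v(r) = 14*r (v(r) = (2*r)*7 = 14*r)
v(92) - 1*49313 = 14*92 - 1*49313 = 1288 - 49313 = -48025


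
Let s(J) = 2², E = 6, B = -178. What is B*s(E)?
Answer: -712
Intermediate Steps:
s(J) = 4
B*s(E) = -178*4 = -712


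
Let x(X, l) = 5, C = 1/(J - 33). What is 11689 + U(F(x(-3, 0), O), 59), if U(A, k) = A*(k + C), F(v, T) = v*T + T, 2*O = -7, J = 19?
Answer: 20903/2 ≈ 10452.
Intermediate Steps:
C = -1/14 (C = 1/(19 - 33) = 1/(-14) = -1/14 ≈ -0.071429)
O = -7/2 (O = (½)*(-7) = -7/2 ≈ -3.5000)
F(v, T) = T + T*v (F(v, T) = T*v + T = T + T*v)
U(A, k) = A*(-1/14 + k) (U(A, k) = A*(k - 1/14) = A*(-1/14 + k))
11689 + U(F(x(-3, 0), O), 59) = 11689 + (-7*(1 + 5)/2)*(-1/14 + 59) = 11689 - 7/2*6*(825/14) = 11689 - 21*825/14 = 11689 - 2475/2 = 20903/2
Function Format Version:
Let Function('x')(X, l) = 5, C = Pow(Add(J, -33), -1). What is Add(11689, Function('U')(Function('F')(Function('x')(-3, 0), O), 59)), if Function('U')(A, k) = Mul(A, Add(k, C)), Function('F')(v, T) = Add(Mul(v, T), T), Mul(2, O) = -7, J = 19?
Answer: Rational(20903, 2) ≈ 10452.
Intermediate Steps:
C = Rational(-1, 14) (C = Pow(Add(19, -33), -1) = Pow(-14, -1) = Rational(-1, 14) ≈ -0.071429)
O = Rational(-7, 2) (O = Mul(Rational(1, 2), -7) = Rational(-7, 2) ≈ -3.5000)
Function('F')(v, T) = Add(T, Mul(T, v)) (Function('F')(v, T) = Add(Mul(T, v), T) = Add(T, Mul(T, v)))
Function('U')(A, k) = Mul(A, Add(Rational(-1, 14), k)) (Function('U')(A, k) = Mul(A, Add(k, Rational(-1, 14))) = Mul(A, Add(Rational(-1, 14), k)))
Add(11689, Function('U')(Function('F')(Function('x')(-3, 0), O), 59)) = Add(11689, Mul(Mul(Rational(-7, 2), Add(1, 5)), Add(Rational(-1, 14), 59))) = Add(11689, Mul(Mul(Rational(-7, 2), 6), Rational(825, 14))) = Add(11689, Mul(-21, Rational(825, 14))) = Add(11689, Rational(-2475, 2)) = Rational(20903, 2)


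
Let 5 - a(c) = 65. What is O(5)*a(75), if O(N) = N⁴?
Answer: -37500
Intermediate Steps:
a(c) = -60 (a(c) = 5 - 1*65 = 5 - 65 = -60)
O(5)*a(75) = 5⁴*(-60) = 625*(-60) = -37500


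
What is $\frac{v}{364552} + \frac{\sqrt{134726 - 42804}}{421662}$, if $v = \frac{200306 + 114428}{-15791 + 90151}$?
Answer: $\frac{157367}{13554043360} + \frac{\sqrt{91922}}{421662} \approx 0.00073064$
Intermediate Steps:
$v = \frac{157367}{37180}$ ($v = \frac{314734}{74360} = 314734 \cdot \frac{1}{74360} = \frac{157367}{37180} \approx 4.2326$)
$\frac{v}{364552} + \frac{\sqrt{134726 - 42804}}{421662} = \frac{157367}{37180 \cdot 364552} + \frac{\sqrt{134726 - 42804}}{421662} = \frac{157367}{37180} \cdot \frac{1}{364552} + \sqrt{91922} \cdot \frac{1}{421662} = \frac{157367}{13554043360} + \frac{\sqrt{91922}}{421662}$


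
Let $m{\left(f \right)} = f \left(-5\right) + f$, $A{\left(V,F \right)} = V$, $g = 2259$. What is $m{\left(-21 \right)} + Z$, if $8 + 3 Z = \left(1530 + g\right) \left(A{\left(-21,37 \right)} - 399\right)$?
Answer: $- \frac{1591136}{3} \approx -5.3038 \cdot 10^{5}$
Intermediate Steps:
$m{\left(f \right)} = - 4 f$ ($m{\left(f \right)} = - 5 f + f = - 4 f$)
$Z = - \frac{1591388}{3}$ ($Z = - \frac{8}{3} + \frac{\left(1530 + 2259\right) \left(-21 - 399\right)}{3} = - \frac{8}{3} + \frac{3789 \left(-420\right)}{3} = - \frac{8}{3} + \frac{1}{3} \left(-1591380\right) = - \frac{8}{3} - 530460 = - \frac{1591388}{3} \approx -5.3046 \cdot 10^{5}$)
$m{\left(-21 \right)} + Z = \left(-4\right) \left(-21\right) - \frac{1591388}{3} = 84 - \frac{1591388}{3} = - \frac{1591136}{3}$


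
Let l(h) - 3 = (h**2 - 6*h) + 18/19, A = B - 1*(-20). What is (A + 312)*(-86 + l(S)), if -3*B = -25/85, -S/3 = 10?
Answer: 321142457/969 ≈ 3.3142e+5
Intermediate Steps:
S = -30 (S = -3*10 = -30)
B = 5/51 (B = -(-25)/(3*85) = -1/3*(-5/17) = 5/51 ≈ 0.098039)
A = 1025/51 (A = 5/51 - 1*(-20) = 5/51 + 20 = 1025/51 ≈ 20.098)
l(h) = 75/19 + h**2 - 6*h (l(h) = 3 + ((h**2 - 6*h) + 18/19) = 3 + (18/19 + h**2 - 6*h) = 75/19 + h**2 - 6*h)
(A + 312)*(-86 + l(S)) = (1025/51 + 312)*(-86 + (75/19 + (-30)**2 - 6*(-30))) = 16937*(-86 + (75/19 + 900 + 180))/51 = 16937*(-86 + 20595/19)/51 = (16937/51)*(18961/19) = 321142457/969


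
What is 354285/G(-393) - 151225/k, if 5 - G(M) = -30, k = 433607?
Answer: 30723032624/3035249 ≈ 10122.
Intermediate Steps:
G(M) = 35 (G(M) = 5 - 1*(-30) = 5 + 30 = 35)
354285/G(-393) - 151225/k = 354285/35 - 151225/433607 = 354285*(1/35) - 151225*1/433607 = 70857/7 - 151225/433607 = 30723032624/3035249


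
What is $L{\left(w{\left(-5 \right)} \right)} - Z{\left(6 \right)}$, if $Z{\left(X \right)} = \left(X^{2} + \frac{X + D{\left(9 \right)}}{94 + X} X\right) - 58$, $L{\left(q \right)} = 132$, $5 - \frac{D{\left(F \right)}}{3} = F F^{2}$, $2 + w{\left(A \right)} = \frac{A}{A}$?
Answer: $\frac{7099}{25} \approx 283.96$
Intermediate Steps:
$w{\left(A \right)} = -1$ ($w{\left(A \right)} = -2 + \frac{A}{A} = -2 + 1 = -1$)
$D{\left(F \right)} = 15 - 3 F^{3}$ ($D{\left(F \right)} = 15 - 3 F F^{2} = 15 - 3 F^{3}$)
$Z{\left(X \right)} = -58 + X^{2} + \frac{X \left(-2172 + X\right)}{94 + X}$ ($Z{\left(X \right)} = \left(X^{2} + \frac{X + \left(15 - 3 \cdot 9^{3}\right)}{94 + X} X\right) - 58 = \left(X^{2} + \frac{X + \left(15 - 2187\right)}{94 + X} X\right) - 58 = \left(X^{2} + \frac{X - 2172}{94 + X} X\right) - 58 = \left(X^{2} + \frac{-2172 + X}{94 + X} X\right) - 58 = \left(X^{2} + \frac{X \left(-2172 + X\right)}{94 + X}\right) - 58 = -58 + X^{2} + \frac{X \left(-2172 + X\right)}{94 + X}$)
$L{\left(w{\left(-5 \right)} \right)} - Z{\left(6 \right)} = 132 - \frac{-5452 + 6^{3} - 13380 + 95 \cdot 6^{2}}{94 + 6} = 132 - \frac{-5452 + 216 - 13380 + 95 \cdot 36}{100} = 132 - \frac{-5452 + 216 - 13380 + 3420}{100} = 132 - \frac{1}{100} \left(-15196\right) = 132 - - \frac{3799}{25} = 132 + \frac{3799}{25} = \frac{7099}{25}$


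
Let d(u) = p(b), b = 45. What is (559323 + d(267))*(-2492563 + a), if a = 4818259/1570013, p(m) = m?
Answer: -2189003599088722080/1570013 ≈ -1.3943e+12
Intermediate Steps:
d(u) = 45
a = 4818259/1570013 (a = 4818259*(1/1570013) = 4818259/1570013 ≈ 3.0689)
(559323 + d(267))*(-2492563 + a) = (559323 + 45)*(-2492563 + 4818259/1570013) = 559368*(-3913351495060/1570013) = -2189003599088722080/1570013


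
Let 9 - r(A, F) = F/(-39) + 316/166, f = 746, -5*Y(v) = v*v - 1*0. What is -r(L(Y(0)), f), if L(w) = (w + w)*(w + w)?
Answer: -84889/3237 ≈ -26.225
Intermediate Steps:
Y(v) = -v²/5 (Y(v) = -(v*v - 1*0)/5 = -(v² + 0)/5 = -v²/5)
L(w) = 4*w² (L(w) = (2*w)*(2*w) = 4*w²)
r(A, F) = 589/83 + F/39 (r(A, F) = 9 - (F/(-39) + 316/166) = 9 - (F*(-1/39) + 316*(1/166)) = 9 - (-F/39 + 158/83) = 9 - (158/83 - F/39) = 9 + (-158/83 + F/39) = 589/83 + F/39)
-r(L(Y(0)), f) = -(589/83 + (1/39)*746) = -(589/83 + 746/39) = -1*84889/3237 = -84889/3237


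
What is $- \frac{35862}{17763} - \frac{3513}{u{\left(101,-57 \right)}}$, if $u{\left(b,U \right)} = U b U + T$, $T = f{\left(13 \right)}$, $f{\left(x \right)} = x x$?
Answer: $- \frac{3945513845}{1943970878} \approx -2.0296$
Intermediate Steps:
$f{\left(x \right)} = x^{2}$
$T = 169$ ($T = 13^{2} = 169$)
$u{\left(b,U \right)} = 169 + b U^{2}$ ($u{\left(b,U \right)} = U b U + 169 = b U^{2} + 169 = 169 + b U^{2}$)
$- \frac{35862}{17763} - \frac{3513}{u{\left(101,-57 \right)}} = - \frac{35862}{17763} - \frac{3513}{169 + 101 \left(-57\right)^{2}} = \left(-35862\right) \frac{1}{17763} - \frac{3513}{169 + 101 \cdot 3249} = - \frac{11954}{5921} - \frac{3513}{169 + 328149} = - \frac{11954}{5921} - \frac{3513}{328318} = - \frac{3945513845}{1943970878}$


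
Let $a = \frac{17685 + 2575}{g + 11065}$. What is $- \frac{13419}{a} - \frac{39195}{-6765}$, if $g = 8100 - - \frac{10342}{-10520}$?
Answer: $- \frac{609776529884601}{48061987600} \approx -12687.0$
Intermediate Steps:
$g = \frac{42600829}{5260}$ ($g = 8100 - \left(-10342\right) \left(- \frac{1}{10520}\right) = 8100 - \frac{5171}{5260} = \frac{42600829}{5260} \approx 8099.0$)
$a = \frac{106567600}{100802729}$ ($a = \frac{17685 + 2575}{\frac{42600829}{5260} + 11065} = \frac{20260}{\frac{100802729}{5260}} = 20260 \cdot \frac{5260}{100802729} = \frac{106567600}{100802729} \approx 1.0572$)
$- \frac{13419}{a} - \frac{39195}{-6765} = - \frac{13419}{\frac{106567600}{100802729}} - \frac{39195}{-6765} = \left(-13419\right) \frac{100802729}{106567600} - - \frac{2613}{451} = - \frac{1352671820451}{106567600} + \frac{2613}{451} = - \frac{609776529884601}{48061987600}$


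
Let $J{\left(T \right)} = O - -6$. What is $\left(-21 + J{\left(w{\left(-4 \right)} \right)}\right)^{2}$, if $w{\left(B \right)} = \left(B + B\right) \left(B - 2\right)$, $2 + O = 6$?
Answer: $121$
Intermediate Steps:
$O = 4$ ($O = -2 + 6 = 4$)
$w{\left(B \right)} = 2 B \left(-2 + B\right)$
$J{\left(T \right)} = 10$ ($J{\left(T \right)} = 4 - -6 = 4 + 6 = 10$)
$\left(-21 + J{\left(w{\left(-4 \right)} \right)}\right)^{2} = \left(-21 + 10\right)^{2} = \left(-11\right)^{2} = 121$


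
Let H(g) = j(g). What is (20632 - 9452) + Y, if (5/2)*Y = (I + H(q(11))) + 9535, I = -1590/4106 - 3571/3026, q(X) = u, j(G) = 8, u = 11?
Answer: 232910951421/15530945 ≈ 14997.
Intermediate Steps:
q(X) = 11
H(g) = 8
I = -9736933/6212378 (I = -1590*1/4106 - 3571*1/3026 = -795/2053 - 3571/3026 = -9736933/6212378 ≈ -1.5673)
Y = 59274986321/15530945 (Y = 2*((-9736933/6212378 + 8) + 9535)/5 = 2*(39962091/6212378 + 9535)/5 = (⅖)*(59274986321/6212378) = 59274986321/15530945 ≈ 3816.6)
(20632 - 9452) + Y = (20632 - 9452) + 59274986321/15530945 = 11180 + 59274986321/15530945 = 232910951421/15530945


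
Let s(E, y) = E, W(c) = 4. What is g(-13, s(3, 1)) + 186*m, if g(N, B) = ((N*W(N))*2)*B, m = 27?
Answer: 4710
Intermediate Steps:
g(N, B) = 8*B*N (g(N, B) = ((N*4)*2)*B = ((4*N)*2)*B = (8*N)*B = 8*B*N)
g(-13, s(3, 1)) + 186*m = 8*3*(-13) + 186*27 = -312 + 5022 = 4710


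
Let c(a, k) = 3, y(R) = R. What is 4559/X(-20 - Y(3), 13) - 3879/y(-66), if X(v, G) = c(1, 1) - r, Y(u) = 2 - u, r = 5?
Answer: -24428/11 ≈ -2220.7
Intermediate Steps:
X(v, G) = -2 (X(v, G) = 3 - 1*5 = 3 - 5 = -2)
4559/X(-20 - Y(3), 13) - 3879/y(-66) = 4559/(-2) - 3879/(-66) = 4559*(-½) - 3879*(-1/66) = -4559/2 + 1293/22 = -24428/11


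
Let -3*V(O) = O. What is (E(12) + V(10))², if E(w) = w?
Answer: 676/9 ≈ 75.111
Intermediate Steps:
V(O) = -O/3
(E(12) + V(10))² = (12 - ⅓*10)² = (12 - 10/3)² = (26/3)² = 676/9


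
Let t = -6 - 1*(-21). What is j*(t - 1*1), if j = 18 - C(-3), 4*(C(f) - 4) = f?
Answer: 413/2 ≈ 206.50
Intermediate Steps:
t = 15 (t = -6 + 21 = 15)
C(f) = 4 + f/4
j = 59/4 (j = 18 - (4 + (¼)*(-3)) = 18 - (4 - ¾) = 18 - 1*13/4 = 18 - 13/4 = 59/4 ≈ 14.750)
j*(t - 1*1) = 59*(15 - 1*1)/4 = 59*(15 - 1)/4 = (59/4)*14 = 413/2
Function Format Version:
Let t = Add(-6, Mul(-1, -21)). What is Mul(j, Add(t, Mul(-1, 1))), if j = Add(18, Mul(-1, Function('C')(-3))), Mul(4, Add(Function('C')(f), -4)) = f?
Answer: Rational(413, 2) ≈ 206.50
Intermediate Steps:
t = 15 (t = Add(-6, 21) = 15)
Function('C')(f) = Add(4, Mul(Rational(1, 4), f))
j = Rational(59, 4) (j = Add(18, Mul(-1, Add(4, Mul(Rational(1, 4), -3)))) = Add(18, Mul(-1, Add(4, Rational(-3, 4)))) = Add(18, Mul(-1, Rational(13, 4))) = Add(18, Rational(-13, 4)) = Rational(59, 4) ≈ 14.750)
Mul(j, Add(t, Mul(-1, 1))) = Mul(Rational(59, 4), Add(15, Mul(-1, 1))) = Mul(Rational(59, 4), Add(15, -1)) = Mul(Rational(59, 4), 14) = Rational(413, 2)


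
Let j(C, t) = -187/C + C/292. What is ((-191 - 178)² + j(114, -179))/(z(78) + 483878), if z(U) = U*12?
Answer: 25752760/91695957 ≈ 0.28085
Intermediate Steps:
j(C, t) = -187/C + C/292 (j(C, t) = -187/C + C*(1/292) = -187/C + C/292)
z(U) = 12*U
((-191 - 178)² + j(114, -179))/(z(78) + 483878) = ((-191 - 178)² + (-187/114 + (1/292)*114))/(12*78 + 483878) = ((-369)² + (-187*1/114 + 57/146))/(936 + 483878) = (136161 + (-187/114 + 57/146))/484814 = (136161 - 5201/4161)*(1/484814) = (566560720/4161)*(1/484814) = 25752760/91695957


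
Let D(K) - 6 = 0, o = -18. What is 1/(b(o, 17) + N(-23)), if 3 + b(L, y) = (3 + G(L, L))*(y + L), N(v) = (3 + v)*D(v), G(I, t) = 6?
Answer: -1/132 ≈ -0.0075758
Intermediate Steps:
D(K) = 6 (D(K) = 6 + 0 = 6)
N(v) = 18 + 6*v (N(v) = (3 + v)*6 = 18 + 6*v)
b(L, y) = -3 + 9*L + 9*y (b(L, y) = -3 + (3 + 6)*(y + L) = -3 + 9*(L + y) = -3 + (9*L + 9*y) = -3 + 9*L + 9*y)
1/(b(o, 17) + N(-23)) = 1/((-3 + 9*(-18) + 9*17) + (18 + 6*(-23))) = 1/((-3 - 162 + 153) + (18 - 138)) = 1/(-12 - 120) = 1/(-132) = -1/132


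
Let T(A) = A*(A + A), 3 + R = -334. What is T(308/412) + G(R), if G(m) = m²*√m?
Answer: 11858/10609 + 113569*I*√337 ≈ 1.1177 + 2.0849e+6*I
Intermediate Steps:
R = -337 (R = -3 - 334 = -337)
T(A) = 2*A² (T(A) = A*(2*A) = 2*A²)
G(m) = m^(5/2)
T(308/412) + G(R) = 2*(308/412)² + (-337)^(5/2) = 2*(308*(1/412))² + 113569*I*√337 = 2*(77/103)² + 113569*I*√337 = 2*(5929/10609) + 113569*I*√337 = 11858/10609 + 113569*I*√337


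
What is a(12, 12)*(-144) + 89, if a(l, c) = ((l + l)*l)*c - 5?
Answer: -496855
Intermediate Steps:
a(l, c) = -5 + 2*c*l**2 (a(l, c) = ((2*l)*l)*c - 5 = (2*l**2)*c - 5 = 2*c*l**2 - 5 = -5 + 2*c*l**2)
a(12, 12)*(-144) + 89 = (-5 + 2*12*12**2)*(-144) + 89 = (-5 + 2*12*144)*(-144) + 89 = (-5 + 3456)*(-144) + 89 = 3451*(-144) + 89 = -496944 + 89 = -496855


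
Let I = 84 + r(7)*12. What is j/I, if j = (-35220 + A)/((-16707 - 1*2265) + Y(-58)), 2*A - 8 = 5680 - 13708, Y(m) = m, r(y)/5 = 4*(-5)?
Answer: -3923/2123748 ≈ -0.0018472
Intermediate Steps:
r(y) = -100 (r(y) = 5*(4*(-5)) = 5*(-20) = -100)
A = -4010 (A = 4 + (5680 - 13708)/2 = 4 + (½)*(-8028) = 4 - 4014 = -4010)
I = -1116 (I = 84 - 100*12 = 84 - 1200 = -1116)
j = 3923/1903 (j = (-35220 - 4010)/((-16707 - 1*2265) - 58) = -39230/((-16707 - 2265) - 58) = -39230/(-18972 - 58) = -39230/(-19030) = -39230*(-1/19030) = 3923/1903 ≈ 2.0615)
j/I = (3923/1903)/(-1116) = (3923/1903)*(-1/1116) = -3923/2123748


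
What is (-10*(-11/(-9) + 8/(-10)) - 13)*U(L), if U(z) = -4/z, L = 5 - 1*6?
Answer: -620/9 ≈ -68.889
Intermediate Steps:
L = -1 (L = 5 - 6 = -1)
(-10*(-11/(-9) + 8/(-10)) - 13)*U(L) = (-10*(-11/(-9) + 8/(-10)) - 13)*(-4/(-1)) = (-10*(-11*(-⅑) + 8*(-⅒)) - 13)*(-4*(-1)) = (-10*(11/9 - ⅘) - 13)*4 = (-10*19/45 - 13)*4 = (-38/9 - 13)*4 = -155/9*4 = -620/9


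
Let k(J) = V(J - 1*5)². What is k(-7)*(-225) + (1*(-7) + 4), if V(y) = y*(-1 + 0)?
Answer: -32403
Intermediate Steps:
V(y) = -y (V(y) = y*(-1) = -y)
k(J) = (5 - J)² (k(J) = (-(J - 1*5))² = (-(J - 5))² = (-(-5 + J))² = (5 - J)²)
k(-7)*(-225) + (1*(-7) + 4) = (-5 - 7)²*(-225) + (1*(-7) + 4) = (-12)²*(-225) + (-7 + 4) = 144*(-225) - 3 = -32400 - 3 = -32403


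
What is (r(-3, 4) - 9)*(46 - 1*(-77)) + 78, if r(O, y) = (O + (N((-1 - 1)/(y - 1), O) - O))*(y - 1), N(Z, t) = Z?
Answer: -1275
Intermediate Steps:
r(O, y) = -2 (r(O, y) = (O + ((-1 - 1)/(y - 1) - O))*(y - 1) = (O + (-2/(-1 + y) - O))*(-1 + y) = (O + (-O - 2/(-1 + y)))*(-1 + y) = (-2/(-1 + y))*(-1 + y) = -2)
(r(-3, 4) - 9)*(46 - 1*(-77)) + 78 = (-2 - 9)*(46 - 1*(-77)) + 78 = -11*(46 + 77) + 78 = -11*123 + 78 = -1353 + 78 = -1275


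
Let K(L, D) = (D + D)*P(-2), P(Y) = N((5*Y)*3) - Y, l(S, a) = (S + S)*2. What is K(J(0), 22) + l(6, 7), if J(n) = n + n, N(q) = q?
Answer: -1208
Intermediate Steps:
l(S, a) = 4*S (l(S, a) = (2*S)*2 = 4*S)
J(n) = 2*n
P(Y) = 14*Y (P(Y) = (5*Y)*3 - Y = 15*Y - Y = 14*Y)
K(L, D) = -56*D (K(L, D) = (D + D)*(14*(-2)) = (2*D)*(-28) = -56*D)
K(J(0), 22) + l(6, 7) = -56*22 + 4*6 = -1232 + 24 = -1208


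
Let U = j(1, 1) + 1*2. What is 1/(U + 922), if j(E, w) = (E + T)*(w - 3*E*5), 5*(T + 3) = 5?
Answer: 1/938 ≈ 0.0010661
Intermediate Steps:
T = -2 (T = -3 + (⅕)*5 = -3 + 1 = -2)
j(E, w) = (-2 + E)*(w - 15*E) (j(E, w) = (E - 2)*(w - 3*E*5) = (-2 + E)*(w - 15*E))
U = 16 (U = (-15*1² - 2*1 + 30*1 + 1*1) + 1*2 = (-15*1 - 2 + 30 + 1) + 2 = (-15 - 2 + 30 + 1) + 2 = 14 + 2 = 16)
1/(U + 922) = 1/(16 + 922) = 1/938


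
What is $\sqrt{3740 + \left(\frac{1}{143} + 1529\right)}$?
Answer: $\frac{2 \sqrt{26936481}}{143} \approx 72.588$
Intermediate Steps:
$\sqrt{3740 + \left(\frac{1}{143} + 1529\right)} = \sqrt{3740 + \frac{218648}{143}} = \sqrt{\frac{753468}{143}} = \frac{2 \sqrt{26936481}}{143}$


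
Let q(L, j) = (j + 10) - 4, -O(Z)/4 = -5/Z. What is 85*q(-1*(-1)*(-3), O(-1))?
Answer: -1190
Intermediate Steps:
O(Z) = 20/Z (O(Z) = -(-20)/Z = 20/Z)
q(L, j) = 6 + j (q(L, j) = (10 + j) - 4 = 6 + j)
85*q(-1*(-1)*(-3), O(-1)) = 85*(6 + 20/(-1)) = 85*(6 + 20*(-1)) = 85*(6 - 20) = 85*(-14) = -1190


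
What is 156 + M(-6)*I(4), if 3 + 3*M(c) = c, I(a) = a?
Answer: 144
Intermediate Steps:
M(c) = -1 + c/3
156 + M(-6)*I(4) = 156 + (-1 + (1/3)*(-6))*4 = 156 + (-1 - 2)*4 = 156 - 3*4 = 156 - 12 = 144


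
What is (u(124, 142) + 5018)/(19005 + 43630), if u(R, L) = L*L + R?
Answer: 25306/62635 ≈ 0.40402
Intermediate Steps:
u(R, L) = R + L² (u(R, L) = L² + R = R + L²)
(u(124, 142) + 5018)/(19005 + 43630) = ((124 + 142²) + 5018)/(19005 + 43630) = ((124 + 20164) + 5018)/62635 = (20288 + 5018)*(1/62635) = 25306*(1/62635) = 25306/62635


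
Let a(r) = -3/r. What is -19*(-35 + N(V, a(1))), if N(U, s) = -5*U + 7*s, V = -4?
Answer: 684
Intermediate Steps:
-19*(-35 + N(V, a(1))) = -19*(-35 + (-5*(-4) + 7*(-3/1))) = -19*(-35 + (20 + 7*(-3*1))) = -19*(-35 + (20 + 7*(-3))) = -19*(-35 + (20 - 21)) = -19*(-35 - 1) = -19*(-36) = 684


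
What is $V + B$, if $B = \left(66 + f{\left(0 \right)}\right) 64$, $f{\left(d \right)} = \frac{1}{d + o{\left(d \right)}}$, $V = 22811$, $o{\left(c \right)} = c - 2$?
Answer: $27003$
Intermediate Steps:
$o{\left(c \right)} = -2 + c$ ($o{\left(c \right)} = c - 2 = -2 + c$)
$f{\left(d \right)} = \frac{1}{-2 + 2 d}$ ($f{\left(d \right)} = \frac{1}{d + \left(-2 + d\right)} = \frac{1}{-2 + 2 d}$)
$B = 4192$ ($B = \left(66 + \frac{1}{2 \left(-1 + 0\right)}\right) 64 = \left(66 + \frac{1}{2 \left(-1\right)}\right) 64 = \left(66 + \frac{1}{2} \left(-1\right)\right) 64 = \left(66 - \frac{1}{2}\right) 64 = \frac{131}{2} \cdot 64 = 4192$)
$V + B = 22811 + 4192 = 27003$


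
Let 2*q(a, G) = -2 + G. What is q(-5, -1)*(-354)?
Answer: 531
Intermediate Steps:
q(a, G) = -1 + G/2 (q(a, G) = (-2 + G)/2 = -1 + G/2)
q(-5, -1)*(-354) = (-1 + (½)*(-1))*(-354) = (-1 - ½)*(-354) = -3/2*(-354) = 531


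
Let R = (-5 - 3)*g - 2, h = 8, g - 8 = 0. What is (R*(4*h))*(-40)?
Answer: 84480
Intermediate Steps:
g = 8 (g = 8 + 0 = 8)
R = -66 (R = (-5 - 3)*8 - 2 = -8*8 - 2 = -64 - 2 = -66)
(R*(4*h))*(-40) = -264*8*(-40) = -66*32*(-40) = -2112*(-40) = 84480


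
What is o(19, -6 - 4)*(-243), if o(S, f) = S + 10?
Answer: -7047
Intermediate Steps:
o(S, f) = 10 + S
o(19, -6 - 4)*(-243) = (10 + 19)*(-243) = 29*(-243) = -7047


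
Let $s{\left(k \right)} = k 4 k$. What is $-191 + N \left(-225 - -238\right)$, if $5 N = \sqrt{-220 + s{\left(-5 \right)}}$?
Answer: $-191 + \frac{26 i \sqrt{30}}{5} \approx -191.0 + 28.482 i$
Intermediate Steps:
$s{\left(k \right)} = 4 k^{2}$ ($s{\left(k \right)} = 4 k k = 4 k^{2}$)
$N = \frac{2 i \sqrt{30}}{5}$ ($N = \frac{\sqrt{-220 + 4 \left(-5\right)^{2}}}{5} = \frac{\sqrt{-220 + 4 \cdot 25}}{5} = \frac{\sqrt{-220 + 100}}{5} = \frac{\sqrt{-120}}{5} = \frac{2 i \sqrt{30}}{5} \approx 2.1909 i$)
$-191 + N \left(-225 - -238\right) = -191 + \frac{2 i \sqrt{30}}{5} \left(-225 - -238\right) = -191 + \frac{2 i \sqrt{30}}{5} \left(-225 + 238\right) = -191 + \frac{2 i \sqrt{30}}{5} \cdot 13 = -191 + \frac{26 i \sqrt{30}}{5}$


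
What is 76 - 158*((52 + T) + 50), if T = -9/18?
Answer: -15961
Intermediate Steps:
T = -½ (T = -9*1/18 = -½ ≈ -0.50000)
76 - 158*((52 + T) + 50) = 76 - 158*((52 - ½) + 50) = 76 - 158*(103/2 + 50) = 76 - 158*203/2 = 76 - 16037 = -15961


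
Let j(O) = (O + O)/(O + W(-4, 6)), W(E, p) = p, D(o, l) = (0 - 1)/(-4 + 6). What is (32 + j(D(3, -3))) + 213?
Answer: 2693/11 ≈ 244.82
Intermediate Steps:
D(o, l) = -½ (D(o, l) = -1/2 = -1*½ = -½)
j(O) = 2*O/(6 + O) (j(O) = (O + O)/(O + 6) = (2*O)/(6 + O) = 2*O/(6 + O))
(32 + j(D(3, -3))) + 213 = (32 + 2*(-½)/(6 - ½)) + 213 = (32 + 2*(-½)/(11/2)) + 213 = (32 + 2*(-½)*(2/11)) + 213 = (32 - 2/11) + 213 = 350/11 + 213 = 2693/11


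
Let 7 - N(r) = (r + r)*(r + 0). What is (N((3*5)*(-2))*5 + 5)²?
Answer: 80281600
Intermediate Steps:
N(r) = 7 - 2*r² (N(r) = 7 - (r + r)*(r + 0) = 7 - 2*r*r = 7 - 2*r²)
(N((3*5)*(-2))*5 + 5)² = ((7 - 2*((3*5)*(-2))²)*5 + 5)² = ((7 - 2*(15*(-2))²)*5 + 5)² = ((7 - 2*(-30)²)*5 + 5)² = ((7 - 2*900)*5 + 5)² = ((7 - 1800)*5 + 5)² = (-1793*5 + 5)² = (-8965 + 5)² = (-8960)² = 80281600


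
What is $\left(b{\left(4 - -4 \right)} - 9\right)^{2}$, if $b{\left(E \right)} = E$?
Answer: $1$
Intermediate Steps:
$\left(b{\left(4 - -4 \right)} - 9\right)^{2} = \left(\left(4 - -4\right) - 9\right)^{2} = \left(\left(4 + 4\right) - 9\right)^{2} = \left(8 - 9\right)^{2} = \left(-1\right)^{2} = 1$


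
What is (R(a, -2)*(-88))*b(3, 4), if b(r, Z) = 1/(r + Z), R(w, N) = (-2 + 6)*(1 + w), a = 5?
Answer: -2112/7 ≈ -301.71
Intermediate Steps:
R(w, N) = 4 + 4*w (R(w, N) = 4*(1 + w) = 4 + 4*w)
b(r, Z) = 1/(Z + r)
(R(a, -2)*(-88))*b(3, 4) = ((4 + 4*5)*(-88))/(4 + 3) = ((4 + 20)*(-88))/7 = (24*(-88))*(1/7) = -2112*1/7 = -2112/7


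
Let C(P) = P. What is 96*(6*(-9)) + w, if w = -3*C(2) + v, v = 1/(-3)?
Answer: -15571/3 ≈ -5190.3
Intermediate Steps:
v = -1/3 ≈ -0.33333
w = -19/3 (w = -3*2 - 1/3 = -6 - 1/3 = -19/3 ≈ -6.3333)
96*(6*(-9)) + w = 96*(6*(-9)) - 19/3 = 96*(-54) - 19/3 = -5184 - 19/3 = -15571/3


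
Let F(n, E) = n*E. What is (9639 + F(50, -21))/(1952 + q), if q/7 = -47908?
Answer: -8589/333404 ≈ -0.025762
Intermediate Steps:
q = -335356 (q = 7*(-47908) = -335356)
F(n, E) = E*n
(9639 + F(50, -21))/(1952 + q) = (9639 - 21*50)/(1952 - 335356) = (9639 - 1050)/(-333404) = 8589*(-1/333404) = -8589/333404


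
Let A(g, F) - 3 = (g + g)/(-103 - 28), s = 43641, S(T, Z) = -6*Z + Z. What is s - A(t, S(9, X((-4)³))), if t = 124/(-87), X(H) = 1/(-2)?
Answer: 497342038/11397 ≈ 43638.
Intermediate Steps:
X(H) = -½
S(T, Z) = -5*Z
t = -124/87 (t = 124*(-1/87) = -124/87 ≈ -1.4253)
A(g, F) = 3 - 2*g/131 (A(g, F) = 3 + (g + g)/(-103 - 28) = 3 + (2*g)/(-131) = 3 + (2*g)*(-1/131) = 3 - 2*g/131)
s - A(t, S(9, X((-4)³))) = 43641 - (3 - 2/131*(-124/87)) = 43641 - (3 + 248/11397) = 43641 - 1*34439/11397 = 43641 - 34439/11397 = 497342038/11397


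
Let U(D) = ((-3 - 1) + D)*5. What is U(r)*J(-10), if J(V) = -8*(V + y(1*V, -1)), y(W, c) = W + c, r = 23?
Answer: 15960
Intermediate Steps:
U(D) = -20 + 5*D (U(D) = (-4 + D)*5 = -20 + 5*D)
J(V) = 8 - 16*V (J(V) = -8*(V + (1*V - 1)) = -8*(V + (V - 1)) = -8*(V + (-1 + V)) = -8*(-1 + 2*V) = 8 - 16*V)
U(r)*J(-10) = (-20 + 5*23)*(8 - 16*(-10)) = (-20 + 115)*(8 + 160) = 95*168 = 15960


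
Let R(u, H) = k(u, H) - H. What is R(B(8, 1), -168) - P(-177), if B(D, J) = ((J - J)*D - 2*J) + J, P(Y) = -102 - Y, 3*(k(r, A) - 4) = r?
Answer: 290/3 ≈ 96.667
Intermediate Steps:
k(r, A) = 4 + r/3
B(D, J) = -J (B(D, J) = (0*D - 2*J) + J = (0 - 2*J) + J = -2*J + J = -J)
R(u, H) = 4 - H + u/3 (R(u, H) = (4 + u/3) - H = 4 - H + u/3)
R(B(8, 1), -168) - P(-177) = (4 - 1*(-168) + (-1*1)/3) - (-102 - 1*(-177)) = (4 + 168 + (1/3)*(-1)) - (-102 + 177) = (4 + 168 - 1/3) - 1*75 = 515/3 - 75 = 290/3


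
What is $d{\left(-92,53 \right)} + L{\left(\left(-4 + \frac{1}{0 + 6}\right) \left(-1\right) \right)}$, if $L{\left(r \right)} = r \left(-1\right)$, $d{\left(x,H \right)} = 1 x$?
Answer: $- \frac{575}{6} \approx -95.833$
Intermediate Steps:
$d{\left(x,H \right)} = x$
$L{\left(r \right)} = - r$
$d{\left(-92,53 \right)} + L{\left(\left(-4 + \frac{1}{0 + 6}\right) \left(-1\right) \right)} = -92 - \left(-4 + \frac{1}{0 + 6}\right) \left(-1\right) = -92 - \left(-4 + \frac{1}{6}\right) \left(-1\right) = -92 - \left(- \frac{23}{6}\right) \left(-1\right) = -92 - \frac{23}{6} = - \frac{575}{6}$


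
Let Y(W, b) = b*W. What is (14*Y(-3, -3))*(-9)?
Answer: -1134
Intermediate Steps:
Y(W, b) = W*b
(14*Y(-3, -3))*(-9) = (14*(-3*(-3)))*(-9) = (14*9)*(-9) = 126*(-9) = -1134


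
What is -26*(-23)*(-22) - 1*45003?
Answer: -58159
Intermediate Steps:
-26*(-23)*(-22) - 1*45003 = 598*(-22) - 45003 = -13156 - 45003 = -58159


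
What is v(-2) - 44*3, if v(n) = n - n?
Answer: -132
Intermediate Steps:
v(n) = 0
v(-2) - 44*3 = 0 - 44*3 = 0 - 132 = -132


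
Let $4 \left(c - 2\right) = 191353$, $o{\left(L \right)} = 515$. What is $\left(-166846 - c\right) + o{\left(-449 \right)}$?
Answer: $- \frac{856685}{4} \approx -2.1417 \cdot 10^{5}$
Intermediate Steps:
$c = \frac{191361}{4}$ ($c = 2 + \frac{1}{4} \cdot 191353 = 2 + \frac{191353}{4} = \frac{191361}{4} \approx 47840.0$)
$\left(-166846 - c\right) + o{\left(-449 \right)} = \left(-166846 - \frac{191361}{4}\right) + 515 = - \frac{858745}{4} + 515 = - \frac{856685}{4}$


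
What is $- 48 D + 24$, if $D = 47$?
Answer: $-2232$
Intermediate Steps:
$- 48 D + 24 = \left(-48\right) 47 + 24 = -2256 + 24 = -2232$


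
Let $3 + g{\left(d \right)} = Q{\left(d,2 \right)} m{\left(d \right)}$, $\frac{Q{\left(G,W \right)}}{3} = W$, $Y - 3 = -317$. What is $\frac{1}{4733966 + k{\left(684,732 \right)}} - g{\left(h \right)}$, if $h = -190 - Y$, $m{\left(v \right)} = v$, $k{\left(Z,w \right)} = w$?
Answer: $- \frac{3508411217}{4734698} \approx -741.0$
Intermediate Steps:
$Y = -314$ ($Y = 3 - 317 = -314$)
$Q{\left(G,W \right)} = 3 W$
$h = 124$ ($h = -190 - -314 = -190 + 314 = 124$)
$g{\left(d \right)} = -3 + 6 d$ ($g{\left(d \right)} = -3 + 3 \cdot 2 d = -3 + 6 d$)
$\frac{1}{4733966 + k{\left(684,732 \right)}} - g{\left(h \right)} = \frac{1}{4733966 + 732} - \left(-3 + 6 \cdot 124\right) = \frac{1}{4734698} - \left(-3 + 744\right) = \frac{1}{4734698} - 741 = - \frac{3508411217}{4734698}$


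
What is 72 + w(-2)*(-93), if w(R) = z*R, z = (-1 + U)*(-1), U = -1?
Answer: 444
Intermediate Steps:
z = 2 (z = (-1 - 1)*(-1) = -2*(-1) = 2)
w(R) = 2*R
72 + w(-2)*(-93) = 72 + (2*(-2))*(-93) = 72 - 4*(-93) = 72 + 372 = 444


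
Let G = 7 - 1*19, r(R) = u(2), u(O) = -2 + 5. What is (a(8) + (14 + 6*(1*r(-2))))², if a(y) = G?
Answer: 400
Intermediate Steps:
u(O) = 3
r(R) = 3
G = -12 (G = 7 - 19 = -12)
a(y) = -12
(a(8) + (14 + 6*(1*r(-2))))² = (-12 + (14 + 6*(1*3)))² = (-12 + (14 + 6*3))² = (-12 + (14 + 18))² = (-12 + 32)² = 20² = 400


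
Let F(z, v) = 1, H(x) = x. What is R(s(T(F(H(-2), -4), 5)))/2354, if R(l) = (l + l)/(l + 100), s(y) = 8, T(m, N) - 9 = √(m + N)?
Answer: 2/31779 ≈ 6.2935e-5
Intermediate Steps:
T(m, N) = 9 + √(N + m) (T(m, N) = 9 + √(m + N) = 9 + √(N + m))
R(l) = 2*l/(100 + l) (R(l) = (2*l)/(100 + l) = 2*l/(100 + l))
R(s(T(F(H(-2), -4), 5)))/2354 = (2*8/(100 + 8))/2354 = (2*8/108)*(1/2354) = (2*8*(1/108))*(1/2354) = (4/27)*(1/2354) = 2/31779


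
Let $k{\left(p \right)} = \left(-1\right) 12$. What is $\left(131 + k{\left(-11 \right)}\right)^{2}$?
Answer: $14161$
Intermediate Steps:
$k{\left(p \right)} = -12$
$\left(131 + k{\left(-11 \right)}\right)^{2} = \left(131 - 12\right)^{2} = 119^{2} = 14161$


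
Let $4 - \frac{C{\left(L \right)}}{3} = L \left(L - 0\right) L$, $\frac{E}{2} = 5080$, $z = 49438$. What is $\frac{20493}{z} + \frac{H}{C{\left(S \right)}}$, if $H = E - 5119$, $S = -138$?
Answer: $\frac{80910350681}{194890231932} \approx 0.41516$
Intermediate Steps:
$E = 10160$ ($E = 2 \cdot 5080 = 10160$)
$H = 5041$ ($H = 10160 - 5119 = 5041$)
$C{\left(L \right)} = 12 - 3 L^{3}$ ($C{\left(L \right)} = 12 - 3 L \left(L - 0\right) L = 12 - 3 L \left(L + 0\right) L = 12 - 3 L L L = 12 - 3 L^{2} L = 12 - 3 L^{3}$)
$\frac{20493}{z} + \frac{H}{C{\left(S \right)}} = \frac{20493}{49438} + \frac{5041}{12 - 3 \left(-138\right)^{3}} = 20493 \cdot \frac{1}{49438} + \frac{5041}{12 - -7884216} = \frac{20493}{49438} + \frac{5041}{12 + 7884216} = \frac{20493}{49438} + \frac{5041}{7884228} = \frac{80910350681}{194890231932}$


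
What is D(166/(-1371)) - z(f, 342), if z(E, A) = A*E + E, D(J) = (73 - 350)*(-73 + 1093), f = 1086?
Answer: -655038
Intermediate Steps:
D(J) = -282540 (D(J) = -277*1020 = -282540)
z(E, A) = E + A*E
D(166/(-1371)) - z(f, 342) = -282540 - 1086*(1 + 342) = -282540 - 1086*343 = -282540 - 1*372498 = -282540 - 372498 = -655038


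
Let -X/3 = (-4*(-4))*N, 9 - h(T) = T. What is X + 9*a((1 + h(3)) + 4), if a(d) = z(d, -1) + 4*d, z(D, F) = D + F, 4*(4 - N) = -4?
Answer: 246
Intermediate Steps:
N = 5 (N = 4 - ¼*(-4) = 4 + 1 = 5)
h(T) = 9 - T
a(d) = -1 + 5*d (a(d) = (d - 1) + 4*d = (-1 + d) + 4*d = -1 + 5*d)
X = -240 (X = -3*(-4*(-4))*5 = -48*5 = -3*80 = -240)
X + 9*a((1 + h(3)) + 4) = -240 + 9*(-1 + 5*((1 + (9 - 1*3)) + 4)) = -240 + 9*(-1 + 5*((1 + (9 - 3)) + 4)) = -240 + 9*(-1 + 5*((1 + 6) + 4)) = -240 + 9*(-1 + 5*(7 + 4)) = -240 + 9*(-1 + 5*11) = -240 + 9*(-1 + 55) = -240 + 9*54 = -240 + 486 = 246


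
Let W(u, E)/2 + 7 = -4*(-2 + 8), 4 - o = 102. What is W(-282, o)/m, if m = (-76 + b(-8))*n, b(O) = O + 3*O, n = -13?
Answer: -31/702 ≈ -0.044160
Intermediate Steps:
o = -98 (o = 4 - 1*102 = 4 - 102 = -98)
b(O) = 4*O
W(u, E) = -62 (W(u, E) = -14 + 2*(-4*(-2 + 8)) = -14 + 2*(-4*6) = -14 + 2*(-24) = -14 - 48 = -62)
m = 1404 (m = (-76 + 4*(-8))*(-13) = (-76 - 32)*(-13) = -108*(-13) = 1404)
W(-282, o)/m = -62/1404 = -62*1/1404 = -31/702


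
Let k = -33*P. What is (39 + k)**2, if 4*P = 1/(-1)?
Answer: 35721/16 ≈ 2232.6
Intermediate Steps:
P = -1/4 (P = (1/4)/(-1) = (1/4)*(-1) = -1/4 ≈ -0.25000)
k = 33/4 (k = -33*(-1/4) = 33/4 ≈ 8.2500)
(39 + k)**2 = (39 + 33/4)**2 = (189/4)**2 = 35721/16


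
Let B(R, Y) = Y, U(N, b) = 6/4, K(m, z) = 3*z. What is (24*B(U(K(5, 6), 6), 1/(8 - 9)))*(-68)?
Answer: 1632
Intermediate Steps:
U(N, b) = 3/2 (U(N, b) = 6*(¼) = 3/2)
(24*B(U(K(5, 6), 6), 1/(8 - 9)))*(-68) = (24/(8 - 9))*(-68) = (24/(-1))*(-68) = (24*(-1))*(-68) = -24*(-68) = 1632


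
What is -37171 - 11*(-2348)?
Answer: -11343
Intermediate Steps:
-37171 - 11*(-2348) = -37171 - 1*(-25828) = -37171 + 25828 = -11343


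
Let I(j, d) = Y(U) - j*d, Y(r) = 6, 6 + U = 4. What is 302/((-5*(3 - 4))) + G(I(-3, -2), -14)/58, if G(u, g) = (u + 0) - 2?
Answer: 8753/145 ≈ 60.366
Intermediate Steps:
U = -2 (U = -6 + 4 = -2)
I(j, d) = 6 - d*j (I(j, d) = 6 - j*d = 6 - d*j)
G(u, g) = -2 + u (G(u, g) = u - 2 = -2 + u)
302/((-5*(3 - 4))) + G(I(-3, -2), -14)/58 = 302/((-5*(3 - 4))) + (-2 + (6 - 1*(-2)*(-3)))/58 = 302/((-5*(-1))) + (-2 + (6 - 6))*(1/58) = 302/5 + (-2 + 0)*(1/58) = 302*(⅕) - 2*1/58 = 302/5 - 1/29 = 8753/145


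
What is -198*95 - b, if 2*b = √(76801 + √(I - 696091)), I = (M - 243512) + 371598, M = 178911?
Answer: -18810 - √(76801 + I*√389094)/2 ≈ -18949.0 - 0.5627*I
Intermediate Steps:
I = 306997 (I = (178911 - 243512) + 371598 = -64601 + 371598 = 306997)
b = √(76801 + I*√389094)/2 (b = √(76801 + √(306997 - 696091))/2 = √(76801 + √(-389094))/2 = √(76801 + I*√389094)/2 ≈ 138.57 + 0.5627*I)
-198*95 - b = -198*95 - √(76801 + I*√389094)/2 = -18810 - √(76801 + I*√389094)/2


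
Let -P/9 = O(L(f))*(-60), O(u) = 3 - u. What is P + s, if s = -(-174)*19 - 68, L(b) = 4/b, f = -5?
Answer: 5290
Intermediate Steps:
P = 2052 (P = -9*(3 - 4/(-5))*(-60) = -9*(3 - 4*(-1)/5)*(-60) = -9*(3 - 1*(-⅘))*(-60) = -9*(3 + ⅘)*(-60) = -171*(-60)/5 = -9*(-228) = 2052)
s = 3238 (s = -58*(-57) - 68 = 3306 - 68 = 3238)
P + s = 2052 + 3238 = 5290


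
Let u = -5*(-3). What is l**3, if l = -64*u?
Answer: -884736000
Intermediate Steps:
u = 15
l = -960 (l = -64*15 = -960)
l**3 = (-960)**3 = -884736000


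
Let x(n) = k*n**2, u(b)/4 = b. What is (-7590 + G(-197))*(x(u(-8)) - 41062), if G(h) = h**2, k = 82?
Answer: 1339482414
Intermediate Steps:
u(b) = 4*b
x(n) = 82*n**2
(-7590 + G(-197))*(x(u(-8)) - 41062) = (-7590 + (-197)**2)*(82*(4*(-8))**2 - 41062) = (-7590 + 38809)*(82*(-32)**2 - 41062) = 31219*(82*1024 - 41062) = 31219*(83968 - 41062) = 31219*42906 = 1339482414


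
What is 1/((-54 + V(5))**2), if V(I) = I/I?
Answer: 1/2809 ≈ 0.00035600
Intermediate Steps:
V(I) = 1
1/((-54 + V(5))**2) = 1/((-54 + 1)**2) = 1/((-53)**2) = 1/2809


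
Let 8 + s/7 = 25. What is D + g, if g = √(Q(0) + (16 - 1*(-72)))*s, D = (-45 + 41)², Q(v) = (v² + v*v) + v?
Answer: 16 + 238*√22 ≈ 1132.3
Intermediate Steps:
s = 119 (s = -56 + 7*25 = -56 + 175 = 119)
Q(v) = v + 2*v² (Q(v) = (v² + v²) + v = 2*v² + v = v + 2*v²)
D = 16 (D = (-4)² = 16)
g = 238*√22 (g = √(0*(1 + 2*0) + (16 - 1*(-72)))*119 = √(0*(1 + 0) + (16 + 72))*119 = √(0*1 + 88)*119 = √(0 + 88)*119 = √88*119 = (2*√22)*119 = 238*√22 ≈ 1116.3)
D + g = 16 + 238*√22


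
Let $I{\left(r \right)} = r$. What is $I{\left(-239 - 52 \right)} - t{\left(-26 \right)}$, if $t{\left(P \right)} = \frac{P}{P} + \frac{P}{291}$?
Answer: $- \frac{84946}{291} \approx -291.91$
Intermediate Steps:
$t{\left(P \right)} = 1 + \frac{P}{291}$ ($t{\left(P \right)} = 1 + P \frac{1}{291} = 1 + \frac{P}{291}$)
$I{\left(-239 - 52 \right)} - t{\left(-26 \right)} = \left(-239 - 52\right) - \left(1 + \frac{1}{291} \left(-26\right)\right) = -291 - \left(1 - \frac{26}{291}\right) = -291 - \frac{265}{291} = - \frac{84946}{291}$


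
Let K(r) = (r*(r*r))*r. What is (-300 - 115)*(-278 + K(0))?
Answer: 115370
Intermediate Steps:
K(r) = r**4 (K(r) = (r*r**2)*r = r**3*r = r**4)
(-300 - 115)*(-278 + K(0)) = (-300 - 115)*(-278 + 0**4) = -415*(-278 + 0) = -415*(-278) = 115370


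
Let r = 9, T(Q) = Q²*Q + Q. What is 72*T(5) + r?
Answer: 9369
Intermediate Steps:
T(Q) = Q + Q³ (T(Q) = Q³ + Q = Q + Q³)
72*T(5) + r = 72*(5 + 5³) + 9 = 72*(5 + 125) + 9 = 72*130 + 9 = 9360 + 9 = 9369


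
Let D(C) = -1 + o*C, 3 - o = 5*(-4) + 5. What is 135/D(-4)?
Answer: -135/73 ≈ -1.8493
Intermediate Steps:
o = 18 (o = 3 - (5*(-4) + 5) = 3 - (-20 + 5) = 3 - 1*(-15) = 3 + 15 = 18)
D(C) = -1 + 18*C
135/D(-4) = 135/(-1 + 18*(-4)) = 135/(-1 - 72) = 135/(-73) = -1/73*135 = -135/73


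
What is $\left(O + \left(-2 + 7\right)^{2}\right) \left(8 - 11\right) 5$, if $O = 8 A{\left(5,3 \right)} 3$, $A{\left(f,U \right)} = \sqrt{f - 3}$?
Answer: $-375 - 360 \sqrt{2} \approx -884.12$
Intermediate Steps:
$A{\left(f,U \right)} = \sqrt{-3 + f}$
$O = 24 \sqrt{2}$ ($O = 8 \sqrt{-3 + 5} \cdot 3 = 8 \sqrt{2} \cdot 3 = 24 \sqrt{2} \approx 33.941$)
$\left(O + \left(-2 + 7\right)^{2}\right) \left(8 - 11\right) 5 = \left(24 \sqrt{2} + \left(-2 + 7\right)^{2}\right) \left(8 - 11\right) 5 = \left(24 \sqrt{2} + 5^{2}\right) \left(\left(-3\right) 5\right) = \left(24 \sqrt{2} + 25\right) \left(-15\right) = \left(25 + 24 \sqrt{2}\right) \left(-15\right) = -375 - 360 \sqrt{2}$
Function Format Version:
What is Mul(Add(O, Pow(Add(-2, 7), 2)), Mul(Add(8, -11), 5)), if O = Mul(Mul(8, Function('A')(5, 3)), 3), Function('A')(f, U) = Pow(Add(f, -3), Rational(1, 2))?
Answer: Add(-375, Mul(-360, Pow(2, Rational(1, 2)))) ≈ -884.12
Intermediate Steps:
Function('A')(f, U) = Pow(Add(-3, f), Rational(1, 2))
O = Mul(24, Pow(2, Rational(1, 2))) (O = Mul(Mul(8, Pow(Add(-3, 5), Rational(1, 2))), 3) = Mul(Mul(8, Pow(2, Rational(1, 2))), 3) = Mul(24, Pow(2, Rational(1, 2))) ≈ 33.941)
Mul(Add(O, Pow(Add(-2, 7), 2)), Mul(Add(8, -11), 5)) = Mul(Add(Mul(24, Pow(2, Rational(1, 2))), Pow(Add(-2, 7), 2)), Mul(Add(8, -11), 5)) = Mul(Add(Mul(24, Pow(2, Rational(1, 2))), Pow(5, 2)), Mul(-3, 5)) = Mul(Add(Mul(24, Pow(2, Rational(1, 2))), 25), -15) = Mul(Add(25, Mul(24, Pow(2, Rational(1, 2)))), -15) = Add(-375, Mul(-360, Pow(2, Rational(1, 2))))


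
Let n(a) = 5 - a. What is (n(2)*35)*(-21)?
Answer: -2205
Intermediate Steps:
(n(2)*35)*(-21) = ((5 - 1*2)*35)*(-21) = ((5 - 2)*35)*(-21) = (3*35)*(-21) = 105*(-21) = -2205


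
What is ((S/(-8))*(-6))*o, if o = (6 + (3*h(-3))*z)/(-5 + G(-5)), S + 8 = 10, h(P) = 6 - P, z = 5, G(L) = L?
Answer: -423/20 ≈ -21.150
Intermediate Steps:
S = 2 (S = -8 + 10 = 2)
o = -141/10 (o = (6 + (3*(6 - 1*(-3)))*5)/(-5 - 5) = (6 + (3*(6 + 3))*5)/(-10) = (6 + (3*9)*5)*(-⅒) = (6 + 27*5)*(-⅒) = (6 + 135)*(-⅒) = 141*(-⅒) = -141/10 ≈ -14.100)
((S/(-8))*(-6))*o = ((2/(-8))*(-6))*(-141/10) = ((2*(-⅛))*(-6))*(-141/10) = -¼*(-6)*(-141/10) = (3/2)*(-141/10) = -423/20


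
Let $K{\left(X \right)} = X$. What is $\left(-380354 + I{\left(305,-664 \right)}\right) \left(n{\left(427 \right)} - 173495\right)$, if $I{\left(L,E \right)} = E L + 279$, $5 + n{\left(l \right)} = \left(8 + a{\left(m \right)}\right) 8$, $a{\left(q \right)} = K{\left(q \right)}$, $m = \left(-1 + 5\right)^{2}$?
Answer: $100968374260$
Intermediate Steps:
$m = 16$ ($m = 4^{2} = 16$)
$a{\left(q \right)} = q$
$n{\left(l \right)} = 187$ ($n{\left(l \right)} = -5 + \left(8 + 16\right) 8 = -5 + 24 \cdot 8 = -5 + 192 = 187$)
$I{\left(L,E \right)} = 279 + E L$
$\left(-380354 + I{\left(305,-664 \right)}\right) \left(n{\left(427 \right)} - 173495\right) = \left(-380354 + \left(279 - 202520\right)\right) \left(187 - 173495\right) = \left(-380354 + \left(279 - 202520\right)\right) \left(-173308\right) = \left(-380354 - 202241\right) \left(-173308\right) = \left(-582595\right) \left(-173308\right) = 100968374260$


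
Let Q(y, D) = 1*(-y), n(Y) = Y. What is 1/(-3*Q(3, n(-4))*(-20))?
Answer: -1/180 ≈ -0.0055556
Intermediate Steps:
Q(y, D) = -y
1/(-3*Q(3, n(-4))*(-20)) = 1/(-(-3)*3*(-20)) = 1/(-3*(-3)*(-20)) = 1/(9*(-20)) = 1/(-180) = -1/180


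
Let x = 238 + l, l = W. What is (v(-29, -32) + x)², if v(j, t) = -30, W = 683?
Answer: 793881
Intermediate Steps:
l = 683
x = 921 (x = 238 + 683 = 921)
(v(-29, -32) + x)² = (-30 + 921)² = 891² = 793881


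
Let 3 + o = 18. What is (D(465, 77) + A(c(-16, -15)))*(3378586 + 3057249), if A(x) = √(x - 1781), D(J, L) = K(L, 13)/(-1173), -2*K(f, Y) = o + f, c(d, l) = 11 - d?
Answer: 12871670/51 + 6435835*I*√1754 ≈ 2.5239e+5 + 2.6954e+8*I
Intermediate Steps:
o = 15 (o = -3 + 18 = 15)
K(f, Y) = -15/2 - f/2 (K(f, Y) = -(15 + f)/2 = -15/2 - f/2)
D(J, L) = 5/782 + L/2346 (D(J, L) = (-15/2 - L/2)/(-1173) = (-15/2 - L/2)*(-1/1173) = 5/782 + L/2346)
A(x) = √(-1781 + x)
(D(465, 77) + A(c(-16, -15)))*(3378586 + 3057249) = ((5/782 + (1/2346)*77) + √(-1781 + (11 - 1*(-16))))*(3378586 + 3057249) = ((5/782 + 77/2346) + √(-1781 + (11 + 16)))*6435835 = (2/51 + √(-1781 + 27))*6435835 = (2/51 + √(-1754))*6435835 = (2/51 + I*√1754)*6435835 = 12871670/51 + 6435835*I*√1754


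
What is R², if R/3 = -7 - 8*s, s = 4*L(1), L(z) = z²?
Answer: 13689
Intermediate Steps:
s = 4 (s = 4*1² = 4*1 = 4)
R = -117 (R = 3*(-7 - 8*4) = 3*(-7 - 32) = 3*(-39) = -117)
R² = (-117)² = 13689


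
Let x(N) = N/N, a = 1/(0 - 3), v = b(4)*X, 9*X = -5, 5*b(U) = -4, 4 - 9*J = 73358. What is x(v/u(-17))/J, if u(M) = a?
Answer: -9/73354 ≈ -0.00012269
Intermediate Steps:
J = -73354/9 (J = 4/9 - 1/9*73358 = 4/9 - 73358/9 = -73354/9 ≈ -8150.4)
b(U) = -4/5 (b(U) = (1/5)*(-4) = -4/5)
X = -5/9 (X = (1/9)*(-5) = -5/9 ≈ -0.55556)
v = 4/9 (v = -4/5*(-5/9) = 4/9 ≈ 0.44444)
a = -1/3 (a = 1/(-3) = -1/3 ≈ -0.33333)
u(M) = -1/3
x(N) = 1
x(v/u(-17))/J = 1/(-73354/9) = 1*(-9/73354) = -9/73354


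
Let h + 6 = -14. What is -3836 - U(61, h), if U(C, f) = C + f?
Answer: -3877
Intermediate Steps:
h = -20 (h = -6 - 14 = -20)
-3836 - U(61, h) = -3836 - (61 - 20) = -3836 - 1*41 = -3836 - 41 = -3877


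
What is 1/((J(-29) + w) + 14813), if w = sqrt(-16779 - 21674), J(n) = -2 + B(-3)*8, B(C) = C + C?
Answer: 14763/217984622 - I*sqrt(38453)/217984622 ≈ 6.7725e-5 - 8.9958e-7*I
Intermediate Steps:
B(C) = 2*C
J(n) = -50 (J(n) = -2 + (2*(-3))*8 = -2 - 6*8 = -2 - 48 = -50)
w = I*sqrt(38453) (w = sqrt(-38453) = I*sqrt(38453) ≈ 196.09*I)
1/((J(-29) + w) + 14813) = 1/((-50 + I*sqrt(38453)) + 14813) = 1/(14763 + I*sqrt(38453))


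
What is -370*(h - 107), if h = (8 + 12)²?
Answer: -108410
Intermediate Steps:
h = 400 (h = 20² = 400)
-370*(h - 107) = -370*(400 - 107) = -370*293 = -108410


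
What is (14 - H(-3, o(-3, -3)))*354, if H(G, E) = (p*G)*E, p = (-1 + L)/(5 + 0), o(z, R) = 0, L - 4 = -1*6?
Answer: 4956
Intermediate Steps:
L = -2 (L = 4 - 1*6 = 4 - 6 = -2)
p = -⅗ (p = (-1 - 2)/(5 + 0) = -3/5 = -3*⅕ = -⅗ ≈ -0.60000)
H(G, E) = -3*E*G/5 (H(G, E) = (-3*G/5)*E = -3*E*G/5)
(14 - H(-3, o(-3, -3)))*354 = (14 - (-3)*0*(-3)/5)*354 = (14 - 1*0)*354 = (14 + 0)*354 = 14*354 = 4956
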